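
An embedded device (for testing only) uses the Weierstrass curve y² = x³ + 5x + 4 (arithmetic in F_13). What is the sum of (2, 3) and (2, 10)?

The two points share x = 2 and their y-coordinates satisfy 3 + 10 ≡ 0 (mod 13), so they are inverses. Their sum is the point at infinity.

O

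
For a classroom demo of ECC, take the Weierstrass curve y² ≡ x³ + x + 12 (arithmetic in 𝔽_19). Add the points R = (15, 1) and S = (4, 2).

(15, 1) + (4, 2). λ = (2 - 1)/(4 - 15) ≡ 1/8 mod 19. 8⁻¹ ≡ 12 (mod 19), so λ ≡ 12.
  x = λ² - 15 - 4 = 144 - 19 ≡ 11; y = λ·(15 - 11) - 1 ≡ 9. → (11, 9)

(11, 9)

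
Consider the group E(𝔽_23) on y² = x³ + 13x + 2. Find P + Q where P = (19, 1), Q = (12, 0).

(19, 1) + (12, 0). λ = (0 - 1)/(12 - 19) ≡ 22/16 mod 23. 16⁻¹ ≡ 13 (mod 23) since 16·13 = 208 ≡ 1, so λ ≡ 10.
  x = λ² - 19 - 12 = 100 - 31 ≡ 0; y = λ·(19 - 0) - 1 ≡ 5. → (0, 5)

(0, 5)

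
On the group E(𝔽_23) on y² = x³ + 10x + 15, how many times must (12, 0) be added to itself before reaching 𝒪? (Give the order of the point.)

2

2P: (12, 0) + (12, 0): same x and y₁ ≡ -y₂, so the sum is 𝒪.
2P = 𝒪, so the order is 2.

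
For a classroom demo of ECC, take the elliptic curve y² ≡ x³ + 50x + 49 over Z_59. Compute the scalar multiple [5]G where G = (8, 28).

Repeated addition: build up to 5G.
2G: tangent at (8, 28): λ = (3·8² + 50)/(2·28) ≡ 6/56. 56⁻¹ ≡ 39 (mod 59), so λ ≡ 6·39 ≡ 57.
  x = λ² - 8 - 8 = 3249 - 16 ≡ 47; y = λ·(8 - 47) - 28 ≡ 50. → (47, 50)
3G: (47, 50) + (8, 28). λ = (28 - 50)/(8 - 47) ≡ 37/20 mod 59. 20⁻¹ ≡ 3 (mod 59) since 20·3 = 60 ≡ 1, so λ ≡ 52.
  x = λ² - 47 - 8 = 2704 - 55 ≡ 53; y = λ·(47 - 53) - 50 ≡ 51. → (53, 51)
4G: (53, 51) + (8, 28). λ = (28 - 51)/(8 - 53) ≡ 36/14 mod 59. 14⁻¹ ≡ 38 (mod 59) since 14·38 = 532 ≡ 1, so λ ≡ 11.
  x = λ² - 53 - 8 = 121 - 61 ≡ 1; y = λ·(53 - 1) - 51 ≡ 49. → (1, 49)
5G: (1, 49) + (8, 28). λ = (28 - 49)/(8 - 1) ≡ 38/7 mod 59. 7⁻¹ ≡ 17 (mod 59) since 7·17 = 119 ≡ 1, so λ ≡ 56.
  x = λ² - 1 - 8 = 3136 - 9 ≡ 0; y = λ·(1 - 0) - 49 ≡ 7. → (0, 7)

(0, 7)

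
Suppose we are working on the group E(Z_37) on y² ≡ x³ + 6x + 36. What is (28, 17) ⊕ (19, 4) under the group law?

(30, 13)

(28, 17) + (19, 4). λ = (4 - 17)/(19 - 28) ≡ 24/28 mod 37. 28⁻¹ ≡ 4 (mod 37), so λ ≡ 22.
  x = λ² - 28 - 19 = 484 - 47 ≡ 30; y = λ·(28 - 30) - 17 ≡ 13. → (30, 13)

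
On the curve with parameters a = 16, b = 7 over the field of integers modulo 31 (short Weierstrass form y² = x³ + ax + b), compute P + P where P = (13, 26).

(25, 25)

tangent at (13, 26): λ = (3·13² + 16)/(2·26) ≡ 27/21. 21⁻¹ ≡ 3 (mod 31), so λ ≡ 27·3 ≡ 19.
  x = λ² - 13 - 13 = 361 - 26 ≡ 25; y = λ·(13 - 25) - 26 ≡ 25. → (25, 25)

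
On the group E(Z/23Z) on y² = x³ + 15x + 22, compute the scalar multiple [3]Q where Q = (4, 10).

Repeated addition: build up to 3Q.
2Q: tangent at (4, 10): λ = (3·4² + 15)/(2·10) ≡ 17/20. 20⁻¹ ≡ 15 (mod 23) since 20·15 = 300 ≡ 1, so λ ≡ 17·15 ≡ 2.
  x = λ² - 4 - 4 = 4 - 8 ≡ 19; y = λ·(4 - 19) - 10 ≡ 6. → (19, 6)
3Q: (19, 6) + (4, 10). λ = (10 - 6)/(4 - 19) ≡ 4/8 mod 23. 8⁻¹ ≡ 3 (mod 23), so λ ≡ 12.
  x = λ² - 19 - 4 = 144 - 23 ≡ 6; y = λ·(19 - 6) - 6 ≡ 12. → (6, 12)

(6, 12)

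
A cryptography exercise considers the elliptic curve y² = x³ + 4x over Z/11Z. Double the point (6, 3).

(4, 5)

tangent at (6, 3): λ = (3·6² + 4)/(2·3) ≡ 2/6. 6⁻¹ ≡ 2 (mod 11), so λ ≡ 2·2 ≡ 4.
  x = λ² - 6 - 6 = 16 - 12 ≡ 4; y = λ·(6 - 4) - 3 ≡ 5. → (4, 5)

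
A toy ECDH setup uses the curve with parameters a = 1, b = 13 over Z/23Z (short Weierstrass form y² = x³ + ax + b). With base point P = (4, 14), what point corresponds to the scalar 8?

Double-and-add on 8 = (1000)₂. Start with P = (4, 14) for the leading 1-bit.
double: tangent at (4, 14): λ = (3·4² + 1)/(2·14) ≡ 3/5. 5⁻¹ ≡ 14 (mod 23) since 5·14 = 70 ≡ 1, so λ ≡ 3·14 ≡ 19.
  x = λ² - 4 - 4 = 361 - 8 ≡ 8; y = λ·(4 - 8) - 14 ≡ 2. → (8, 2)
double: tangent at (8, 2): λ = (3·8² + 1)/(2·2) ≡ 9/4. 4⁻¹ ≡ 6 (mod 23), so λ ≡ 9·6 ≡ 8.
  x = λ² - 8 - 8 = 64 - 16 ≡ 2; y = λ·(8 - 2) - 2 ≡ 0. → (2, 0)
double: (2, 0) + (2, 0): same x and y₁ ≡ -y₂, so the sum is O.

O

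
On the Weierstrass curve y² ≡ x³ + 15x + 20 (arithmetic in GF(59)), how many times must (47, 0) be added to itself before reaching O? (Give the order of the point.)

2P: (47, 0) + (47, 0): same x and y₁ ≡ -y₂, so the sum is O.
2P = O, so the order is 2.

2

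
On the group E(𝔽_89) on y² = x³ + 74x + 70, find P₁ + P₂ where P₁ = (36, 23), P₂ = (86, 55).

(36, 23) + (86, 55). λ = (55 - 23)/(86 - 36) ≡ 32/50 mod 89. 50⁻¹ ≡ 73 (mod 89) since 50·73 = 3650 ≡ 1, so λ ≡ 22.
  x = λ² - 36 - 86 = 484 - 122 ≡ 6; y = λ·(36 - 6) - 23 ≡ 14. → (6, 14)

(6, 14)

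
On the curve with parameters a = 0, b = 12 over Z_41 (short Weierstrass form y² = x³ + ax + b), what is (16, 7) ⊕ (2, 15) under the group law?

(25, 4)

(16, 7) + (2, 15). λ = (15 - 7)/(2 - 16) ≡ 8/27 mod 41. 27⁻¹ ≡ 38 (mod 41), so λ ≡ 17.
  x = λ² - 16 - 2 = 289 - 18 ≡ 25; y = λ·(16 - 25) - 7 ≡ 4. → (25, 4)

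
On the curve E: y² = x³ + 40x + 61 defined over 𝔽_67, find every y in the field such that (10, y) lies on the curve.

x³ + 40x + 61 = 1461 ≡ 54 (mod 67).
Square roots of 54 mod 67: 11 and 56 (since 11² = 121 ≡ 54).

11, 56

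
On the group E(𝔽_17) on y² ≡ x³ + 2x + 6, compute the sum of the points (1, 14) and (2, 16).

(1, 14) + (2, 16). λ = (16 - 14)/(2 - 1) ≡ 2/1 mod 17. 1⁻¹ ≡ 1 (mod 17), so λ ≡ 2.
  x = λ² - 1 - 2 = 4 - 3 ≡ 1; y = λ·(1 - 1) - 14 ≡ 3. → (1, 3)

(1, 3)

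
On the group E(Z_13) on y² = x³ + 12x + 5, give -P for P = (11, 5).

-(11, 5) = (11, -5 mod 13) = (11, 8).

(11, 8)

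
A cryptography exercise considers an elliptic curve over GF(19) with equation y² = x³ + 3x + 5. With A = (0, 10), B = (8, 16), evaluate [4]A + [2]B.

(11, 1)

First 4A:
Double-and-add on 4 = (100)₂. Start with A = (0, 10) for the leading 1-bit.
double: tangent at (0, 10): λ = (3·0² + 3)/(2·10) ≡ 3/1. 1⁻¹ ≡ 1 (mod 19) since 1·1 = 1 ≡ 1, so λ ≡ 3·1 ≡ 3.
  x = λ² - 0 - 0 = 9 - 0 ≡ 9; y = λ·(0 - 9) - 10 ≡ 1. → (9, 1)
double: tangent at (9, 1): λ = (3·9² + 3)/(2·1) ≡ 18/2. 2⁻¹ ≡ 10 (mod 19) since 2·10 = 20 ≡ 1, so λ ≡ 18·10 ≡ 9.
  x = λ² - 9 - 9 = 81 - 18 ≡ 6; y = λ·(9 - 6) - 1 ≡ 7. → (6, 7)
4A = (6, 7).
Next 2B:
Repeated addition: build up to 2B.
2B: tangent at (8, 16): λ = (3·8² + 3)/(2·16) ≡ 5/13. 13⁻¹ ≡ 3 (mod 19), so λ ≡ 5·3 ≡ 15.
  x = λ² - 8 - 8 = 225 - 16 ≡ 0; y = λ·(8 - 0) - 16 ≡ 9. → (0, 9)
2B = (0, 9).
Finally 4A + 2B:
(6, 7) + (0, 9). λ = (9 - 7)/(0 - 6) ≡ 2/13 mod 19. 13⁻¹ ≡ 3 (mod 19), so λ ≡ 6.
  x = λ² - 6 - 0 = 36 - 6 ≡ 11; y = λ·(6 - 11) - 7 ≡ 1. → (11, 1)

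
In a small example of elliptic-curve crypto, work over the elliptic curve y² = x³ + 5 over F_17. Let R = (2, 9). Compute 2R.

(4, 1)

tangent at (2, 9): λ = (3·2² + 0)/(2·9) ≡ 12/1. 1⁻¹ ≡ 1 (mod 17), so λ ≡ 12·1 ≡ 12.
  x = λ² - 2 - 2 = 144 - 4 ≡ 4; y = λ·(2 - 4) - 9 ≡ 1. → (4, 1)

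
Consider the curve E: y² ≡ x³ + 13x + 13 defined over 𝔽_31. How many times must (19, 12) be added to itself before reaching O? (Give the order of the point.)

9

2P: tangent at (19, 12): λ = (3·19² + 13)/(2·12) ≡ 11/24. 24⁻¹ ≡ 22 (mod 31), so λ ≡ 11·22 ≡ 25.
  x = λ² - 19 - 19 = 625 - 38 ≡ 29; y = λ·(19 - 29) - 12 ≡ 17. → (29, 17)
3P: (29, 17) + (19, 12). λ = (12 - 17)/(19 - 29) ≡ 26/21 mod 31. 21⁻¹ ≡ 3 (mod 31), so λ ≡ 16.
  x = λ² - 29 - 19 = 256 - 48 ≡ 22; y = λ·(29 - 22) - 17 ≡ 2. → (22, 2)
4P: (22, 2) + (19, 12). λ = (12 - 2)/(19 - 22) ≡ 10/28 mod 31. 28⁻¹ ≡ 10 (mod 31) since 28·10 = 280 ≡ 1, so λ ≡ 7.
  x = λ² - 22 - 19 = 49 - 41 ≡ 8; y = λ·(22 - 8) - 2 ≡ 3. → (8, 3)
5P: (8, 3) + (19, 12). λ = (12 - 3)/(19 - 8) ≡ 9/11 mod 31. 11⁻¹ ≡ 17 (mod 31), so λ ≡ 29.
  x = λ² - 8 - 19 = 841 - 27 ≡ 8; y = λ·(8 - 8) - 3 ≡ 28. → (8, 28)
6P: (8, 28) + (19, 12). λ = (12 - 28)/(19 - 8) ≡ 15/11 mod 31. 11⁻¹ ≡ 17 (mod 31), so λ ≡ 7.
  x = λ² - 8 - 19 = 49 - 27 ≡ 22; y = λ·(8 - 22) - 28 ≡ 29. → (22, 29)
7P: (22, 29) + (19, 12). λ = (12 - 29)/(19 - 22) ≡ 14/28 mod 31. 28⁻¹ ≡ 10 (mod 31), so λ ≡ 16.
  x = λ² - 22 - 19 = 256 - 41 ≡ 29; y = λ·(22 - 29) - 29 ≡ 14. → (29, 14)
8P: (29, 14) + (19, 12). λ = (12 - 14)/(19 - 29) ≡ 29/21 mod 31. 21⁻¹ ≡ 3 (mod 31) since 21·3 = 63 ≡ 1, so λ ≡ 25.
  x = λ² - 29 - 19 = 625 - 48 ≡ 19; y = λ·(29 - 19) - 14 ≡ 19. → (19, 19)
9P: (19, 19) + (19, 12): same x and y₁ ≡ -y₂, so the sum is O.
9P = O, so the order is 9.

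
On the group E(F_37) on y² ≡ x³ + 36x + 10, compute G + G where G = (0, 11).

(25, 12)

tangent at (0, 11): λ = (3·0² + 36)/(2·11) ≡ 36/22. 22⁻¹ ≡ 32 (mod 37) since 22·32 = 704 ≡ 1, so λ ≡ 36·32 ≡ 5.
  x = λ² - 0 - 0 = 25 - 0 ≡ 25; y = λ·(0 - 25) - 11 ≡ 12. → (25, 12)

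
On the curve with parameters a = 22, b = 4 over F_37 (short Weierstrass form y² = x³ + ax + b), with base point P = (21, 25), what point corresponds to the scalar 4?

O

Double-and-add on 4 = (100)₂. Start with P = (21, 25) for the leading 1-bit.
double: tangent at (21, 25): λ = (3·21² + 22)/(2·25) ≡ 13/13. 13⁻¹ ≡ 20 (mod 37) since 13·20 = 260 ≡ 1, so λ ≡ 13·20 ≡ 1.
  x = λ² - 21 - 21 = 1 - 42 ≡ 33; y = λ·(21 - 33) - 25 ≡ 0. → (33, 0)
double: (33, 0) + (33, 0): same x and y₁ ≡ -y₂, so the sum is 𝒪.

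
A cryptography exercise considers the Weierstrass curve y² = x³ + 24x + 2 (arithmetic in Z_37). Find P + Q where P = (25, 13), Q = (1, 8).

(25, 13) + (1, 8). λ = (8 - 13)/(1 - 25) ≡ 32/13 mod 37. 13⁻¹ ≡ 20 (mod 37), so λ ≡ 11.
  x = λ² - 25 - 1 = 121 - 26 ≡ 21; y = λ·(25 - 21) - 13 ≡ 31. → (21, 31)

(21, 31)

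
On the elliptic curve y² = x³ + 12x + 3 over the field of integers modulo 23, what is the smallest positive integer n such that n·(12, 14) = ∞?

2P: tangent at (12, 14): λ = (3·12² + 12)/(2·14) ≡ 7/5. 5⁻¹ ≡ 14 (mod 23) since 5·14 = 70 ≡ 1, so λ ≡ 7·14 ≡ 6.
  x = λ² - 12 - 12 = 36 - 24 ≡ 12; y = λ·(12 - 12) - 14 ≡ 9. → (12, 9)
3P: (12, 9) + (12, 14): same x and y₁ ≡ -y₂, so the sum is ∞.
3P = ∞, so the order is 3.

3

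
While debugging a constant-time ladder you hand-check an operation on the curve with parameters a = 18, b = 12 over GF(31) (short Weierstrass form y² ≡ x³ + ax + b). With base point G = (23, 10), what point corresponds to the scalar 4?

Double-and-add on 4 = (100)₂. Start with G = (23, 10) for the leading 1-bit.
double: tangent at (23, 10): λ = (3·23² + 18)/(2·10) ≡ 24/20. 20⁻¹ ≡ 14 (mod 31) since 20·14 = 280 ≡ 1, so λ ≡ 24·14 ≡ 26.
  x = λ² - 23 - 23 = 676 - 46 ≡ 10; y = λ·(23 - 10) - 10 ≡ 18. → (10, 18)
double: tangent at (10, 18): λ = (3·10² + 18)/(2·18) ≡ 8/5. 5⁻¹ ≡ 25 (mod 31) since 5·25 = 125 ≡ 1, so λ ≡ 8·25 ≡ 14.
  x = λ² - 10 - 10 = 196 - 20 ≡ 21; y = λ·(10 - 21) - 18 ≡ 14. → (21, 14)

(21, 14)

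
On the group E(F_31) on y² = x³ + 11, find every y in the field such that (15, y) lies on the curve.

10, 21

x³ + 0x + 11 = 3386 ≡ 7 (mod 31).
Square roots of 7 mod 31: 10 and 21 (since 10² = 100 ≡ 7).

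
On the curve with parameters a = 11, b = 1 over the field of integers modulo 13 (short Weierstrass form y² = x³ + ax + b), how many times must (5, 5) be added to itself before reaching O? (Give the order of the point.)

2P: tangent at (5, 5): λ = (3·5² + 11)/(2·5) ≡ 8/10. 10⁻¹ ≡ 4 (mod 13), so λ ≡ 8·4 ≡ 6.
  x = λ² - 5 - 5 = 36 - 10 ≡ 0; y = λ·(5 - 0) - 5 ≡ 12. → (0, 12)
3P: (0, 12) + (5, 5). λ = (5 - 12)/(5 - 0) ≡ 6/5 mod 13. 5⁻¹ ≡ 8 (mod 13) since 5·8 = 40 ≡ 1, so λ ≡ 9.
  x = λ² - 0 - 5 = 81 - 5 ≡ 11; y = λ·(0 - 11) - 12 ≡ 6. → (11, 6)
4P: (11, 6) + (5, 5). λ = (5 - 6)/(5 - 11) ≡ 12/7 mod 13. 7⁻¹ ≡ 2 (mod 13), so λ ≡ 11.
  x = λ² - 11 - 5 = 121 - 16 ≡ 1; y = λ·(11 - 1) - 6 ≡ 0. → (1, 0)
5P: (1, 0) + (5, 5). λ = (5 - 0)/(5 - 1) ≡ 5/4 mod 13. 4⁻¹ ≡ 10 (mod 13), so λ ≡ 11.
  x = λ² - 1 - 5 = 121 - 6 ≡ 11; y = λ·(1 - 11) - 0 ≡ 7. → (11, 7)
6P: (11, 7) + (5, 5). λ = (5 - 7)/(5 - 11) ≡ 11/7 mod 13. 7⁻¹ ≡ 2 (mod 13), so λ ≡ 9.
  x = λ² - 11 - 5 = 81 - 16 ≡ 0; y = λ·(11 - 0) - 7 ≡ 1. → (0, 1)
7P: (0, 1) + (5, 5). λ = (5 - 1)/(5 - 0) ≡ 4/5 mod 13. 5⁻¹ ≡ 8 (mod 13) since 5·8 = 40 ≡ 1, so λ ≡ 6.
  x = λ² - 0 - 5 = 36 - 5 ≡ 5; y = λ·(0 - 5) - 1 ≡ 8. → (5, 8)
8P: (5, 8) + (5, 5): same x and y₁ ≡ -y₂, so the sum is O.
8P = O, so the order is 8.

8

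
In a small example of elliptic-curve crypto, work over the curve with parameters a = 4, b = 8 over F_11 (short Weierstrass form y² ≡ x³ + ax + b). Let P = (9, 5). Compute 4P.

(9, 6)

Double-and-add on 4 = (100)₂. Start with P = (9, 5) for the leading 1-bit.
double: tangent at (9, 5): λ = (3·9² + 4)/(2·5) ≡ 5/10. 10⁻¹ ≡ 10 (mod 11), so λ ≡ 5·10 ≡ 6.
  x = λ² - 9 - 9 = 36 - 18 ≡ 7; y = λ·(9 - 7) - 5 ≡ 7. → (7, 7)
double: tangent at (7, 7): λ = (3·7² + 4)/(2·7) ≡ 8/3. 3⁻¹ ≡ 4 (mod 11), so λ ≡ 8·4 ≡ 10.
  x = λ² - 7 - 7 = 100 - 14 ≡ 9; y = λ·(7 - 9) - 7 ≡ 6. → (9, 6)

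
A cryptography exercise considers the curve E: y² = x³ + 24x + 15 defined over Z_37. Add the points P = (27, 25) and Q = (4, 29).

(31, 32)

(27, 25) + (4, 29). λ = (29 - 25)/(4 - 27) ≡ 4/14 mod 37. 14⁻¹ ≡ 8 (mod 37), so λ ≡ 32.
  x = λ² - 27 - 4 = 1024 - 31 ≡ 31; y = λ·(27 - 31) - 25 ≡ 32. → (31, 32)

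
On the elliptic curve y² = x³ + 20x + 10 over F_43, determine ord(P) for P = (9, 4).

2P: tangent at (9, 4): λ = (3·9² + 20)/(2·4) ≡ 5/8. 8⁻¹ ≡ 27 (mod 43) since 8·27 = 216 ≡ 1, so λ ≡ 5·27 ≡ 6.
  x = λ² - 9 - 9 = 36 - 18 ≡ 18; y = λ·(9 - 18) - 4 ≡ 28. → (18, 28)
3P: (18, 28) + (9, 4). λ = (4 - 28)/(9 - 18) ≡ 19/34 mod 43. 34⁻¹ ≡ 19 (mod 43) since 34·19 = 646 ≡ 1, so λ ≡ 17.
  x = λ² - 18 - 9 = 289 - 27 ≡ 4; y = λ·(18 - 4) - 28 ≡ 38. → (4, 38)
4P: (4, 38) + (9, 4). λ = (4 - 38)/(9 - 4) ≡ 9/5 mod 43. 5⁻¹ ≡ 26 (mod 43), so λ ≡ 19.
  x = λ² - 4 - 9 = 361 - 13 ≡ 4; y = λ·(4 - 4) - 38 ≡ 5. → (4, 5)
5P: (4, 5) + (9, 4). λ = (4 - 5)/(9 - 4) ≡ 42/5 mod 43. 5⁻¹ ≡ 26 (mod 43), so λ ≡ 17.
  x = λ² - 4 - 9 = 289 - 13 ≡ 18; y = λ·(4 - 18) - 5 ≡ 15. → (18, 15)
6P: (18, 15) + (9, 4). λ = (4 - 15)/(9 - 18) ≡ 32/34 mod 43. 34⁻¹ ≡ 19 (mod 43), so λ ≡ 6.
  x = λ² - 18 - 9 = 36 - 27 ≡ 9; y = λ·(18 - 9) - 15 ≡ 39. → (9, 39)
7P: (9, 39) + (9, 4): same x and y₁ ≡ -y₂, so the sum is O.
7P = O, so the order is 7.

7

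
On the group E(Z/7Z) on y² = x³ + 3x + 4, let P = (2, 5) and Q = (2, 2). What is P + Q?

O

The two points share x = 2 and their y-coordinates satisfy 5 + 2 ≡ 0 (mod 7), so they are inverses. Their sum is the point at infinity.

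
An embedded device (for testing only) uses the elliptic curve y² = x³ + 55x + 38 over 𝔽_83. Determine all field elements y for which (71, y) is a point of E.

x³ + 55x + 38 = 361854 ≡ 57 (mod 83).
57 is a non-residue mod 83; no y exists.

none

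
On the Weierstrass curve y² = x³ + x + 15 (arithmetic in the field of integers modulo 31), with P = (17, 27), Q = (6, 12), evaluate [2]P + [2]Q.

First 2P:
Repeated addition: build up to 2P.
2P: tangent at (17, 27): λ = (3·17² + 1)/(2·27) ≡ 0/23. 23⁻¹ ≡ 27 (mod 31), so λ ≡ 0·27 ≡ 0.
  x = λ² - 17 - 17 = 0 - 34 ≡ 28; y = λ·(17 - 28) - 27 ≡ 4. → (28, 4)
2P = (28, 4).
Next 2Q:
Repeated addition: build up to 2Q.
2Q: tangent at (6, 12): λ = (3·6² + 1)/(2·12) ≡ 16/24. 24⁻¹ ≡ 22 (mod 31) since 24·22 = 528 ≡ 1, so λ ≡ 16·22 ≡ 11.
  x = λ² - 6 - 6 = 121 - 12 ≡ 16; y = λ·(6 - 16) - 12 ≡ 2. → (16, 2)
2Q = (16, 2).
Finally 2P + 2Q:
(28, 4) + (16, 2). λ = (2 - 4)/(16 - 28) ≡ 29/19 mod 31. 19⁻¹ ≡ 18 (mod 31) since 19·18 = 342 ≡ 1, so λ ≡ 26.
  x = λ² - 28 - 16 = 676 - 44 ≡ 12; y = λ·(28 - 12) - 4 ≡ 9. → (12, 9)

(12, 9)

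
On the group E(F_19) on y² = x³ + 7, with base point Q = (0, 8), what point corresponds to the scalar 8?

(0, 11)

Repeated addition: build up to 8Q.
2Q: tangent at (0, 8): λ = (3·0² + 0)/(2·8) ≡ 0/16. 16⁻¹ ≡ 6 (mod 19), so λ ≡ 0·6 ≡ 0.
  x = λ² - 0 - 0 = 0 - 0 ≡ 0; y = λ·(0 - 0) - 8 ≡ 11. → (0, 11)
3Q: (0, 11) + (0, 8): same x and y₁ ≡ -y₂, so the sum is 𝒪.
4Q: 𝒪 + (0, 8) = (0, 8) (identity).
5Q: tangent at (0, 8): λ = (3·0² + 0)/(2·8) ≡ 0/16. 16⁻¹ ≡ 6 (mod 19), so λ ≡ 0·6 ≡ 0.
  x = λ² - 0 - 0 = 0 - 0 ≡ 0; y = λ·(0 - 0) - 8 ≡ 11. → (0, 11)
6Q: (0, 11) + (0, 8): same x and y₁ ≡ -y₂, so the sum is 𝒪.
7Q: 𝒪 + (0, 8) = (0, 8) (identity).
8Q: tangent at (0, 8): λ = (3·0² + 0)/(2·8) ≡ 0/16. 16⁻¹ ≡ 6 (mod 19) since 16·6 = 96 ≡ 1, so λ ≡ 0·6 ≡ 0.
  x = λ² - 0 - 0 = 0 - 0 ≡ 0; y = λ·(0 - 0) - 8 ≡ 11. → (0, 11)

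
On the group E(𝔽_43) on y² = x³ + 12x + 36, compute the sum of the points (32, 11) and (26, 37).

(42, 18)

(32, 11) + (26, 37). λ = (37 - 11)/(26 - 32) ≡ 26/37 mod 43. 37⁻¹ ≡ 7 (mod 43), so λ ≡ 10.
  x = λ² - 32 - 26 = 100 - 58 ≡ 42; y = λ·(32 - 42) - 11 ≡ 18. → (42, 18)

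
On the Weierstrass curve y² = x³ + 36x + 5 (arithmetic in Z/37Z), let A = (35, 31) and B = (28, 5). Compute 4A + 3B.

First 4A:
Repeated addition: build up to 4A.
2A: tangent at (35, 31): λ = (3·35² + 36)/(2·31) ≡ 11/25. 25⁻¹ ≡ 3 (mod 37), so λ ≡ 11·3 ≡ 33.
  x = λ² - 35 - 35 = 1089 - 70 ≡ 20; y = λ·(35 - 20) - 31 ≡ 20. → (20, 20)
3A: (20, 20) + (35, 31). λ = (31 - 20)/(35 - 20) ≡ 11/15 mod 37. 15⁻¹ ≡ 5 (mod 37) since 15·5 = 75 ≡ 1, so λ ≡ 18.
  x = λ² - 20 - 35 = 324 - 55 ≡ 10; y = λ·(20 - 10) - 20 ≡ 12. → (10, 12)
4A: (10, 12) + (35, 31). λ = (31 - 12)/(35 - 10) ≡ 19/25 mod 37. 25⁻¹ ≡ 3 (mod 37) since 25·3 = 75 ≡ 1, so λ ≡ 20.
  x = λ² - 10 - 35 = 400 - 45 ≡ 22; y = λ·(10 - 22) - 12 ≡ 7. → (22, 7)
4A = (22, 7).
Next 3B:
Repeated addition: build up to 3B.
2B: tangent at (28, 5): λ = (3·28² + 36)/(2·5) ≡ 20/10. 10⁻¹ ≡ 26 (mod 37) since 10·26 = 260 ≡ 1, so λ ≡ 20·26 ≡ 2.
  x = λ² - 28 - 28 = 4 - 56 ≡ 22; y = λ·(28 - 22) - 5 ≡ 7. → (22, 7)
3B: (22, 7) + (28, 5). λ = (5 - 7)/(28 - 22) ≡ 35/6 mod 37. 6⁻¹ ≡ 31 (mod 37) since 6·31 = 186 ≡ 1, so λ ≡ 12.
  x = λ² - 22 - 28 = 144 - 50 ≡ 20; y = λ·(22 - 20) - 7 ≡ 17. → (20, 17)
3B = (20, 17).
Finally 4A + 3B:
(22, 7) + (20, 17). λ = (17 - 7)/(20 - 22) ≡ 10/35 mod 37. 35⁻¹ ≡ 18 (mod 37), so λ ≡ 32.
  x = λ² - 22 - 20 = 1024 - 42 ≡ 20; y = λ·(22 - 20) - 7 ≡ 20. → (20, 20)

(20, 20)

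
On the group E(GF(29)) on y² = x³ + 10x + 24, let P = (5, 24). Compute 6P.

(10, 15)

Double-and-add on 6 = (110)₂. Start with P = (5, 24) for the leading 1-bit.
double: tangent at (5, 24): λ = (3·5² + 10)/(2·24) ≡ 27/19. 19⁻¹ ≡ 26 (mod 29) since 19·26 = 494 ≡ 1, so λ ≡ 27·26 ≡ 6.
  x = λ² - 5 - 5 = 36 - 10 ≡ 26; y = λ·(5 - 26) - 24 ≡ 24. → (26, 24)
add P: (26, 24) + (5, 24). λ = (24 - 24)/(5 - 26) ≡ 0/8 mod 29. 8⁻¹ ≡ 11 (mod 29), so λ ≡ 0.
  x = λ² - 26 - 5 = 0 - 31 ≡ 27; y = λ·(26 - 27) - 24 ≡ 5. → (27, 5)
double: tangent at (27, 5): λ = (3·27² + 10)/(2·5) ≡ 22/10. 10⁻¹ ≡ 3 (mod 29), so λ ≡ 22·3 ≡ 8.
  x = λ² - 27 - 27 = 64 - 54 ≡ 10; y = λ·(27 - 10) - 5 ≡ 15. → (10, 15)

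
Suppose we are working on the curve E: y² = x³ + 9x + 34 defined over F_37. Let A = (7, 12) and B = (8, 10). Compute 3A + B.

First 3A:
Repeated addition: build up to 3A.
2A: tangent at (7, 12): λ = (3·7² + 9)/(2·12) ≡ 8/24. 24⁻¹ ≡ 17 (mod 37), so λ ≡ 8·17 ≡ 25.
  x = λ² - 7 - 7 = 625 - 14 ≡ 19; y = λ·(7 - 19) - 12 ≡ 21. → (19, 21)
3A: (19, 21) + (7, 12). λ = (12 - 21)/(7 - 19) ≡ 28/25 mod 37. 25⁻¹ ≡ 3 (mod 37), so λ ≡ 10.
  x = λ² - 19 - 7 = 100 - 26 ≡ 0; y = λ·(19 - 0) - 21 ≡ 21. → (0, 21)
3A = (0, 21).
Finally 3A + B:
(0, 21) + (8, 10). λ = (10 - 21)/(8 - 0) ≡ 26/8 mod 37. 8⁻¹ ≡ 14 (mod 37), so λ ≡ 31.
  x = λ² - 0 - 8 = 961 - 8 ≡ 28; y = λ·(0 - 28) - 21 ≡ 36. → (28, 36)

(28, 36)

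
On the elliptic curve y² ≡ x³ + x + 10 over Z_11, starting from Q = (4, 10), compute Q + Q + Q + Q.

Repeated addition: build up to 4Q.
2Q: tangent at (4, 10): λ = (3·4² + 1)/(2·10) ≡ 5/9. 9⁻¹ ≡ 5 (mod 11), so λ ≡ 5·5 ≡ 3.
  x = λ² - 4 - 4 = 9 - 8 ≡ 1; y = λ·(4 - 1) - 10 ≡ 10. → (1, 10)
3Q: (1, 10) + (4, 10). λ = (10 - 10)/(4 - 1) ≡ 0/3 mod 11. 3⁻¹ ≡ 4 (mod 11), so λ ≡ 0.
  x = λ² - 1 - 4 = 0 - 5 ≡ 6; y = λ·(1 - 6) - 10 ≡ 1. → (6, 1)
4Q: (6, 1) + (4, 10). λ = (10 - 1)/(4 - 6) ≡ 9/9 mod 11. 9⁻¹ ≡ 5 (mod 11), so λ ≡ 1.
  x = λ² - 6 - 4 = 1 - 10 ≡ 2; y = λ·(6 - 2) - 1 ≡ 3. → (2, 3)

(2, 3)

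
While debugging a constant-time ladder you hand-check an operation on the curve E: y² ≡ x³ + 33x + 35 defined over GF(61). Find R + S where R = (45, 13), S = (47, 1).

(45, 13) + (47, 1). λ = (1 - 13)/(47 - 45) ≡ 49/2 mod 61. 2⁻¹ ≡ 31 (mod 61) since 2·31 = 62 ≡ 1, so λ ≡ 55.
  x = λ² - 45 - 47 = 3025 - 92 ≡ 5; y = λ·(45 - 5) - 13 ≡ 52. → (5, 52)

(5, 52)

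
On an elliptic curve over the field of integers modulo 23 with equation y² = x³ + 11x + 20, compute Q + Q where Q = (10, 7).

tangent at (10, 7): λ = (3·10² + 11)/(2·7) ≡ 12/14. 14⁻¹ ≡ 5 (mod 23), so λ ≡ 12·5 ≡ 14.
  x = λ² - 10 - 10 = 196 - 20 ≡ 15; y = λ·(10 - 15) - 7 ≡ 15. → (15, 15)

(15, 15)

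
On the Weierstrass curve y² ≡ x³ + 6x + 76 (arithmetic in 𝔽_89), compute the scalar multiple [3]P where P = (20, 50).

(39, 55)

Repeated addition: build up to 3P.
2P: tangent at (20, 50): λ = (3·20² + 6)/(2·50) ≡ 49/11. 11⁻¹ ≡ 81 (mod 89), so λ ≡ 49·81 ≡ 53.
  x = λ² - 20 - 20 = 2809 - 40 ≡ 10; y = λ·(20 - 10) - 50 ≡ 35. → (10, 35)
3P: (10, 35) + (20, 50). λ = (50 - 35)/(20 - 10) ≡ 15/10 mod 89. 10⁻¹ ≡ 9 (mod 89) since 10·9 = 90 ≡ 1, so λ ≡ 46.
  x = λ² - 10 - 20 = 2116 - 30 ≡ 39; y = λ·(10 - 39) - 35 ≡ 55. → (39, 55)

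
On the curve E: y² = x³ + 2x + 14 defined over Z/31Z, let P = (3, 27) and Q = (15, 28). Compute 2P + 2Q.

(17, 30)

First 2P:
Repeated addition: build up to 2P.
2P: tangent at (3, 27): λ = (3·3² + 2)/(2·27) ≡ 29/23. 23⁻¹ ≡ 27 (mod 31), so λ ≡ 29·27 ≡ 8.
  x = λ² - 3 - 3 = 64 - 6 ≡ 27; y = λ·(3 - 27) - 27 ≡ 29. → (27, 29)
2P = (27, 29).
Next 2Q:
Repeated addition: build up to 2Q.
2Q: tangent at (15, 28): λ = (3·15² + 2)/(2·28) ≡ 26/25. 25⁻¹ ≡ 5 (mod 31), so λ ≡ 26·5 ≡ 6.
  x = λ² - 15 - 15 = 36 - 30 ≡ 6; y = λ·(15 - 6) - 28 ≡ 26. → (6, 26)
2Q = (6, 26).
Finally 2P + 2Q:
(27, 29) + (6, 26). λ = (26 - 29)/(6 - 27) ≡ 28/10 mod 31. 10⁻¹ ≡ 28 (mod 31), so λ ≡ 9.
  x = λ² - 27 - 6 = 81 - 33 ≡ 17; y = λ·(27 - 17) - 29 ≡ 30. → (17, 30)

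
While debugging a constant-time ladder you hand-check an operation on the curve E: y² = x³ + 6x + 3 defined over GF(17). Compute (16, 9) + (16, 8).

O

The two points share x = 16 and their y-coordinates satisfy 9 + 8 ≡ 0 (mod 17), so they are inverses. Their sum is the point at infinity.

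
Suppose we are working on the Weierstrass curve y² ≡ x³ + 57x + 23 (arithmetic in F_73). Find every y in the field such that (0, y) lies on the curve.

x³ + 57x + 23 = 23 ≡ 23 (mod 73).
Square roots of 23 mod 73: 13 and 60 (since 13² = 169 ≡ 23).

13, 60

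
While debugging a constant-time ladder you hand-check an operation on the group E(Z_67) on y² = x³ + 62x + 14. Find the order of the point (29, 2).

4

2P: tangent at (29, 2): λ = (3·29² + 62)/(2·2) ≡ 39/4. 4⁻¹ ≡ 17 (mod 67), so λ ≡ 39·17 ≡ 60.
  x = λ² - 29 - 29 = 3600 - 58 ≡ 58; y = λ·(29 - 58) - 2 ≡ 0. → (58, 0)
3P: (58, 0) + (29, 2). λ = (2 - 0)/(29 - 58) ≡ 2/38 mod 67. 38⁻¹ ≡ 30 (mod 67), so λ ≡ 60.
  x = λ² - 58 - 29 = 3600 - 87 ≡ 29; y = λ·(58 - 29) - 0 ≡ 65. → (29, 65)
4P: (29, 65) + (29, 2): same x and y₁ ≡ -y₂, so the sum is 𝒪.
4P = 𝒪, so the order is 4.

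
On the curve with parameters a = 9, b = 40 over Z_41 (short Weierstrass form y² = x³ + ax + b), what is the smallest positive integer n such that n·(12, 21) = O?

2P: tangent at (12, 21): λ = (3·12² + 9)/(2·21) ≡ 31/1. 1⁻¹ ≡ 1 (mod 41) since 1·1 = 1 ≡ 1, so λ ≡ 31·1 ≡ 31.
  x = λ² - 12 - 12 = 961 - 24 ≡ 35; y = λ·(12 - 35) - 21 ≡ 4. → (35, 4)
3P: (35, 4) + (12, 21). λ = (21 - 4)/(12 - 35) ≡ 17/18 mod 41. 18⁻¹ ≡ 16 (mod 41) since 18·16 = 288 ≡ 1, so λ ≡ 26.
  x = λ² - 35 - 12 = 676 - 47 ≡ 14; y = λ·(35 - 14) - 4 ≡ 9. → (14, 9)
4P: (14, 9) + (12, 21). λ = (21 - 9)/(12 - 14) ≡ 12/39 mod 41. 39⁻¹ ≡ 20 (mod 41), so λ ≡ 35.
  x = λ² - 14 - 12 = 1225 - 26 ≡ 10; y = λ·(14 - 10) - 9 ≡ 8. → (10, 8)
5P: (10, 8) + (12, 21). λ = (21 - 8)/(12 - 10) ≡ 13/2 mod 41. 2⁻¹ ≡ 21 (mod 41) since 2·21 = 42 ≡ 1, so λ ≡ 27.
  x = λ² - 10 - 12 = 729 - 22 ≡ 10; y = λ·(10 - 10) - 8 ≡ 33. → (10, 33)
6P: (10, 33) + (12, 21). λ = (21 - 33)/(12 - 10) ≡ 29/2 mod 41. 2⁻¹ ≡ 21 (mod 41), so λ ≡ 35.
  x = λ² - 10 - 12 = 1225 - 22 ≡ 14; y = λ·(10 - 14) - 33 ≡ 32. → (14, 32)
7P: (14, 32) + (12, 21). λ = (21 - 32)/(12 - 14) ≡ 30/39 mod 41. 39⁻¹ ≡ 20 (mod 41), so λ ≡ 26.
  x = λ² - 14 - 12 = 676 - 26 ≡ 35; y = λ·(14 - 35) - 32 ≡ 37. → (35, 37)
8P: (35, 37) + (12, 21). λ = (21 - 37)/(12 - 35) ≡ 25/18 mod 41. 18⁻¹ ≡ 16 (mod 41), so λ ≡ 31.
  x = λ² - 35 - 12 = 961 - 47 ≡ 12; y = λ·(35 - 12) - 37 ≡ 20. → (12, 20)
9P: (12, 20) + (12, 21): same x and y₁ ≡ -y₂, so the sum is O.
9P = O, so the order is 9.

9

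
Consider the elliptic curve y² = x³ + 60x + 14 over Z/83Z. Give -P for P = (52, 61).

-(52, 61) = (52, -61 mod 83) = (52, 22).

(52, 22)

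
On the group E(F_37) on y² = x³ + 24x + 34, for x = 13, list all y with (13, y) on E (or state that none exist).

x³ + 24x + 34 = 2543 ≡ 27 (mod 37).
Square roots of 27 mod 37: 8 and 29 (since 8² = 64 ≡ 27).

8, 29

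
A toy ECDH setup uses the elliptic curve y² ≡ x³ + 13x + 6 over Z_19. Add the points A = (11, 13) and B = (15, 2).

(16, 15)

(11, 13) + (15, 2). λ = (2 - 13)/(15 - 11) ≡ 8/4 mod 19. 4⁻¹ ≡ 5 (mod 19), so λ ≡ 2.
  x = λ² - 11 - 15 = 4 - 26 ≡ 16; y = λ·(11 - 16) - 13 ≡ 15. → (16, 15)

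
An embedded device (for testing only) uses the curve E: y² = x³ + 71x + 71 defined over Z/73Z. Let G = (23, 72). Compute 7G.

(37, 34)

Double-and-add on 7 = (111)₂. Start with G = (23, 72) for the leading 1-bit.
double: tangent at (23, 72): λ = (3·23² + 71)/(2·72) ≡ 52/71. 71⁻¹ ≡ 36 (mod 73), so λ ≡ 52·36 ≡ 47.
  x = λ² - 23 - 23 = 2209 - 46 ≡ 46; y = λ·(23 - 46) - 72 ≡ 15. → (46, 15)
add G: (46, 15) + (23, 72). λ = (72 - 15)/(23 - 46) ≡ 57/50 mod 73. 50⁻¹ ≡ 19 (mod 73) since 50·19 = 950 ≡ 1, so λ ≡ 61.
  x = λ² - 46 - 23 = 3721 - 69 ≡ 2; y = λ·(46 - 2) - 15 ≡ 41. → (2, 41)
double: tangent at (2, 41): λ = (3·2² + 71)/(2·41) ≡ 10/9. 9⁻¹ ≡ 65 (mod 73) since 9·65 = 585 ≡ 1, so λ ≡ 10·65 ≡ 66.
  x = λ² - 2 - 2 = 4356 - 4 ≡ 45; y = λ·(2 - 45) - 41 ≡ 41. → (45, 41)
add G: (45, 41) + (23, 72). λ = (72 - 41)/(23 - 45) ≡ 31/51 mod 73. 51⁻¹ ≡ 63 (mod 73), so λ ≡ 55.
  x = λ² - 45 - 23 = 3025 - 68 ≡ 37; y = λ·(45 - 37) - 41 ≡ 34. → (37, 34)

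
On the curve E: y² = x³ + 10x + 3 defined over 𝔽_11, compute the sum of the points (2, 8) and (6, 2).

(2, 8) + (6, 2). λ = (2 - 8)/(6 - 2) ≡ 5/4 mod 11. 4⁻¹ ≡ 3 (mod 11), so λ ≡ 4.
  x = λ² - 2 - 6 = 16 - 8 ≡ 8; y = λ·(2 - 8) - 8 ≡ 1. → (8, 1)

(8, 1)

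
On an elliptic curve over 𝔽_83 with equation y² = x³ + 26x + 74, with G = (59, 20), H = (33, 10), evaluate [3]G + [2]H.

First 3G:
Repeated addition: build up to 3G.
2G: tangent at (59, 20): λ = (3·59² + 26)/(2·20) ≡ 11/40. 40⁻¹ ≡ 27 (mod 83), so λ ≡ 11·27 ≡ 48.
  x = λ² - 59 - 59 = 2304 - 118 ≡ 28; y = λ·(59 - 28) - 20 ≡ 57. → (28, 57)
3G: (28, 57) + (59, 20). λ = (20 - 57)/(59 - 28) ≡ 46/31 mod 83. 31⁻¹ ≡ 75 (mod 83) since 31·75 = 2325 ≡ 1, so λ ≡ 47.
  x = λ² - 28 - 59 = 2209 - 87 ≡ 47; y = λ·(28 - 47) - 57 ≡ 46. → (47, 46)
3G = (47, 46).
Next 2H:
Repeated addition: build up to 2H.
2H: tangent at (33, 10): λ = (3·33² + 26)/(2·10) ≡ 56/20. 20⁻¹ ≡ 54 (mod 83), so λ ≡ 56·54 ≡ 36.
  x = λ² - 33 - 33 = 1296 - 66 ≡ 68; y = λ·(33 - 68) - 10 ≡ 58. → (68, 58)
2H = (68, 58).
Finally 3G + 2H:
(47, 46) + (68, 58). λ = (58 - 46)/(68 - 47) ≡ 12/21 mod 83. 21⁻¹ ≡ 4 (mod 83) since 21·4 = 84 ≡ 1, so λ ≡ 48.
  x = λ² - 47 - 68 = 2304 - 115 ≡ 31; y = λ·(47 - 31) - 46 ≡ 58. → (31, 58)

(31, 58)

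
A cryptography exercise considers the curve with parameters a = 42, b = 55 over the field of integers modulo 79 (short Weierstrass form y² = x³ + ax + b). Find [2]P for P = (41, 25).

tangent at (41, 25): λ = (3·41² + 42)/(2·25) ≡ 29/50. 50⁻¹ ≡ 49 (mod 79) since 50·49 = 2450 ≡ 1, so λ ≡ 29·49 ≡ 78.
  x = λ² - 41 - 41 = 6084 - 82 ≡ 77; y = λ·(41 - 77) - 25 ≡ 11. → (77, 11)

(77, 11)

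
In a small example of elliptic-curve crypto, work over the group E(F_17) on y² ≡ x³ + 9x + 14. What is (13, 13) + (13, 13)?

tangent at (13, 13): λ = (3·13² + 9)/(2·13) ≡ 6/9. 9⁻¹ ≡ 2 (mod 17), so λ ≡ 6·2 ≡ 12.
  x = λ² - 13 - 13 = 144 - 26 ≡ 16; y = λ·(13 - 16) - 13 ≡ 2. → (16, 2)

(16, 2)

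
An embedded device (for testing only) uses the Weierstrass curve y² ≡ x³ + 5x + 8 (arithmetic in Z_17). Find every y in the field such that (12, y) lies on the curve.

x³ + 5x + 8 = 1796 ≡ 11 (mod 17).
11 is a non-residue mod 17; no y exists.

none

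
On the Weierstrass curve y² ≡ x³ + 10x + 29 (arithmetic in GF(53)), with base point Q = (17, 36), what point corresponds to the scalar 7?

(28, 52)

Repeated addition: build up to 7Q.
2Q: tangent at (17, 36): λ = (3·17² + 10)/(2·36) ≡ 29/19. 19⁻¹ ≡ 14 (mod 53) since 19·14 = 266 ≡ 1, so λ ≡ 29·14 ≡ 35.
  x = λ² - 17 - 17 = 1225 - 34 ≡ 25; y = λ·(17 - 25) - 36 ≡ 2. → (25, 2)
3Q: (25, 2) + (17, 36). λ = (36 - 2)/(17 - 25) ≡ 34/45 mod 53. 45⁻¹ ≡ 33 (mod 53) since 45·33 = 1485 ≡ 1, so λ ≡ 9.
  x = λ² - 25 - 17 = 81 - 42 ≡ 39; y = λ·(25 - 39) - 2 ≡ 31. → (39, 31)
4Q: (39, 31) + (17, 36). λ = (36 - 31)/(17 - 39) ≡ 5/31 mod 53. 31⁻¹ ≡ 12 (mod 53) since 31·12 = 372 ≡ 1, so λ ≡ 7.
  x = λ² - 39 - 17 = 49 - 56 ≡ 46; y = λ·(39 - 46) - 31 ≡ 26. → (46, 26)
5Q: (46, 26) + (17, 36). λ = (36 - 26)/(17 - 46) ≡ 10/24 mod 53. 24⁻¹ ≡ 42 (mod 53), so λ ≡ 49.
  x = λ² - 46 - 17 = 2401 - 63 ≡ 6; y = λ·(46 - 6) - 26 ≡ 26. → (6, 26)
6Q: (6, 26) + (17, 36). λ = (36 - 26)/(17 - 6) ≡ 10/11 mod 53. 11⁻¹ ≡ 29 (mod 53), so λ ≡ 25.
  x = λ² - 6 - 17 = 625 - 23 ≡ 19; y = λ·(6 - 19) - 26 ≡ 20. → (19, 20)
7Q: (19, 20) + (17, 36). λ = (36 - 20)/(17 - 19) ≡ 16/51 mod 53. 51⁻¹ ≡ 26 (mod 53), so λ ≡ 45.
  x = λ² - 19 - 17 = 2025 - 36 ≡ 28; y = λ·(19 - 28) - 20 ≡ 52. → (28, 52)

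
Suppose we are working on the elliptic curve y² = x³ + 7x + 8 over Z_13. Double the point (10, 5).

(3, 11)

tangent at (10, 5): λ = (3·10² + 7)/(2·5) ≡ 8/10. 10⁻¹ ≡ 4 (mod 13), so λ ≡ 8·4 ≡ 6.
  x = λ² - 10 - 10 = 36 - 20 ≡ 3; y = λ·(10 - 3) - 5 ≡ 11. → (3, 11)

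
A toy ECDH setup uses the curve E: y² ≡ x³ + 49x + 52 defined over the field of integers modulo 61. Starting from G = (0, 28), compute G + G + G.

(19, 20)

Repeated addition: build up to 3G.
2G: tangent at (0, 28): λ = (3·0² + 49)/(2·28) ≡ 49/56. 56⁻¹ ≡ 12 (mod 61) since 56·12 = 672 ≡ 1, so λ ≡ 49·12 ≡ 39.
  x = λ² - 0 - 0 = 1521 - 0 ≡ 57; y = λ·(0 - 57) - 28 ≡ 6. → (57, 6)
3G: (57, 6) + (0, 28). λ = (28 - 6)/(0 - 57) ≡ 22/4 mod 61. 4⁻¹ ≡ 46 (mod 61), so λ ≡ 36.
  x = λ² - 57 - 0 = 1296 - 57 ≡ 19; y = λ·(57 - 19) - 6 ≡ 20. → (19, 20)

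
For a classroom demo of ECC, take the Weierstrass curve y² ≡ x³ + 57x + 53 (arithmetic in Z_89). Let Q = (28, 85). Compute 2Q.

tangent at (28, 85): λ = (3·28² + 57)/(2·85) ≡ 6/81. 81⁻¹ ≡ 11 (mod 89), so λ ≡ 6·11 ≡ 66.
  x = λ² - 28 - 28 = 4356 - 56 ≡ 28; y = λ·(28 - 28) - 85 ≡ 4. → (28, 4)

(28, 4)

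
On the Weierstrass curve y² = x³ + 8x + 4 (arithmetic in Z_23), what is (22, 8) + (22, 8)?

tangent at (22, 8): λ = (3·22² + 8)/(2·8) ≡ 11/16. 16⁻¹ ≡ 13 (mod 23), so λ ≡ 11·13 ≡ 5.
  x = λ² - 22 - 22 = 25 - 44 ≡ 4; y = λ·(22 - 4) - 8 ≡ 13. → (4, 13)

(4, 13)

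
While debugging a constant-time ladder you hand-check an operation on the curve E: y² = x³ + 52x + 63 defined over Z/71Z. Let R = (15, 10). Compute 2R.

(49, 25)

tangent at (15, 10): λ = (3·15² + 52)/(2·10) ≡ 17/20. 20⁻¹ ≡ 32 (mod 71), so λ ≡ 17·32 ≡ 47.
  x = λ² - 15 - 15 = 2209 - 30 ≡ 49; y = λ·(15 - 49) - 10 ≡ 25. → (49, 25)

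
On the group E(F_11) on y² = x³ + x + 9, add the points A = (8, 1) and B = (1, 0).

(8, 1) + (1, 0). λ = (0 - 1)/(1 - 8) ≡ 10/4 mod 11. 4⁻¹ ≡ 3 (mod 11), so λ ≡ 8.
  x = λ² - 8 - 1 = 64 - 9 ≡ 0; y = λ·(8 - 0) - 1 ≡ 8. → (0, 8)

(0, 8)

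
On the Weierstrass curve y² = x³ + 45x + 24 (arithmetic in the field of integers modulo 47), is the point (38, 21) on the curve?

y² = 21² ≡ 18; x³ + 45x + 24 = 56606 ≡ 18 (mod 47). 18 = 18.

yes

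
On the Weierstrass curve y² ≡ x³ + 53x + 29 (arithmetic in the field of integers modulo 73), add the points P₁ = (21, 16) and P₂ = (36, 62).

(21, 16) + (36, 62). λ = (62 - 16)/(36 - 21) ≡ 46/15 mod 73. 15⁻¹ ≡ 39 (mod 73) since 15·39 = 585 ≡ 1, so λ ≡ 42.
  x = λ² - 21 - 36 = 1764 - 57 ≡ 28; y = λ·(21 - 28) - 16 ≡ 55. → (28, 55)

(28, 55)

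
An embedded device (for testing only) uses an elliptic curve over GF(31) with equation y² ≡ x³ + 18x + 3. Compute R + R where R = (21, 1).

(5, 1)

tangent at (21, 1): λ = (3·21² + 18)/(2·1) ≡ 8/2. 2⁻¹ ≡ 16 (mod 31), so λ ≡ 8·16 ≡ 4.
  x = λ² - 21 - 21 = 16 - 42 ≡ 5; y = λ·(21 - 5) - 1 ≡ 1. → (5, 1)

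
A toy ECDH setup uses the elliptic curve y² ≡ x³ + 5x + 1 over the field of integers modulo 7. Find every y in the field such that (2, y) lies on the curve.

x³ + 5x + 1 = 19 ≡ 5 (mod 7).
5 is a non-residue mod 7; no y exists.

none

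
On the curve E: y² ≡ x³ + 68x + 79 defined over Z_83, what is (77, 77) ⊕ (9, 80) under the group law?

(7, 20)

(77, 77) + (9, 80). λ = (80 - 77)/(9 - 77) ≡ 3/15 mod 83. 15⁻¹ ≡ 72 (mod 83) since 15·72 = 1080 ≡ 1, so λ ≡ 50.
  x = λ² - 77 - 9 = 2500 - 86 ≡ 7; y = λ·(77 - 7) - 77 ≡ 20. → (7, 20)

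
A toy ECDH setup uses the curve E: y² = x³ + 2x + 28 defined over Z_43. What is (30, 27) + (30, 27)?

tangent at (30, 27): λ = (3·30² + 2)/(2·27) ≡ 36/11. 11⁻¹ ≡ 4 (mod 43) since 11·4 = 44 ≡ 1, so λ ≡ 36·4 ≡ 15.
  x = λ² - 30 - 30 = 225 - 60 ≡ 36; y = λ·(30 - 36) - 27 ≡ 12. → (36, 12)

(36, 12)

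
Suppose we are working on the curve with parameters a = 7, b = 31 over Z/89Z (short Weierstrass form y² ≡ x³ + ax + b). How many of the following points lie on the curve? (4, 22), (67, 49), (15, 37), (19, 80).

2

(4, 22): 22² ≡ 39, rhs ≡ 34 → off.
(67, 49): 49² ≡ 87, rhs ≡ 87 → on.
(15, 37): 37² ≡ 34, rhs ≡ 40 → off.
(19, 80): 80² ≡ 81, rhs ≡ 81 → on.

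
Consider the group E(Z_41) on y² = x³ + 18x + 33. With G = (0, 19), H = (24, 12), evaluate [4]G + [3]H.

First 4G:
Double-and-add on 4 = (100)₂. Start with G = (0, 19) for the leading 1-bit.
double: tangent at (0, 19): λ = (3·0² + 18)/(2·19) ≡ 18/38. 38⁻¹ ≡ 27 (mod 41) since 38·27 = 1026 ≡ 1, so λ ≡ 18·27 ≡ 35.
  x = λ² - 0 - 0 = 1225 - 0 ≡ 36; y = λ·(0 - 36) - 19 ≡ 33. → (36, 33)
double: tangent at (36, 33): λ = (3·36² + 18)/(2·33) ≡ 11/25. 25⁻¹ ≡ 23 (mod 41) since 25·23 = 575 ≡ 1, so λ ≡ 11·23 ≡ 7.
  x = λ² - 36 - 36 = 49 - 72 ≡ 18; y = λ·(36 - 18) - 33 ≡ 11. → (18, 11)
4G = (18, 11).
Next 3H:
Repeated addition: build up to 3H.
2H: tangent at (24, 12): λ = (3·24² + 18)/(2·12) ≡ 24/24. 24⁻¹ ≡ 12 (mod 41) since 24·12 = 288 ≡ 1, so λ ≡ 24·12 ≡ 1.
  x = λ² - 24 - 24 = 1 - 48 ≡ 35; y = λ·(24 - 35) - 12 ≡ 18. → (35, 18)
3H: (35, 18) + (24, 12). λ = (12 - 18)/(24 - 35) ≡ 35/30 mod 41. 30⁻¹ ≡ 26 (mod 41) since 30·26 = 780 ≡ 1, so λ ≡ 8.
  x = λ² - 35 - 24 = 64 - 59 ≡ 5; y = λ·(35 - 5) - 18 ≡ 17. → (5, 17)
3H = (5, 17).
Finally 4G + 3H:
(18, 11) + (5, 17). λ = (17 - 11)/(5 - 18) ≡ 6/28 mod 41. 28⁻¹ ≡ 22 (mod 41), so λ ≡ 9.
  x = λ² - 18 - 5 = 81 - 23 ≡ 17; y = λ·(18 - 17) - 11 ≡ 39. → (17, 39)

(17, 39)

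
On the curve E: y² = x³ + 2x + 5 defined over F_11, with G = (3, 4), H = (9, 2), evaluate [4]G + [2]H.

(8, 4)

First 4G:
Double-and-add on 4 = (100)₂. Start with G = (3, 4) for the leading 1-bit.
double: tangent at (3, 4): λ = (3·3² + 2)/(2·4) ≡ 7/8. 8⁻¹ ≡ 7 (mod 11) since 8·7 = 56 ≡ 1, so λ ≡ 7·7 ≡ 5.
  x = λ² - 3 - 3 = 25 - 6 ≡ 8; y = λ·(3 - 8) - 4 ≡ 4. → (8, 4)
double: tangent at (8, 4): λ = (3·8² + 2)/(2·4) ≡ 7/8. 8⁻¹ ≡ 7 (mod 11), so λ ≡ 7·7 ≡ 5.
  x = λ² - 8 - 8 = 25 - 16 ≡ 9; y = λ·(8 - 9) - 4 ≡ 2. → (9, 2)
4G = (9, 2).
Next 2H:
Repeated addition: build up to 2H.
2H: tangent at (9, 2): λ = (3·9² + 2)/(2·2) ≡ 3/4. 4⁻¹ ≡ 3 (mod 11) since 4·3 = 12 ≡ 1, so λ ≡ 3·3 ≡ 9.
  x = λ² - 9 - 9 = 81 - 18 ≡ 8; y = λ·(9 - 8) - 2 ≡ 7. → (8, 7)
2H = (8, 7).
Finally 4G + 2H:
(9, 2) + (8, 7). λ = (7 - 2)/(8 - 9) ≡ 5/10 mod 11. 10⁻¹ ≡ 10 (mod 11), so λ ≡ 6.
  x = λ² - 9 - 8 = 36 - 17 ≡ 8; y = λ·(9 - 8) - 2 ≡ 4. → (8, 4)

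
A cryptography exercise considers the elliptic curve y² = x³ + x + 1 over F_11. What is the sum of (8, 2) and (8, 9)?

O

The two points share x = 8 and their y-coordinates satisfy 2 + 9 ≡ 0 (mod 11), so they are inverses. Their sum is ∞.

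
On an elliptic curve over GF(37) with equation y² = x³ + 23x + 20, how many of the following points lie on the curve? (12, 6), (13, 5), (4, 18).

(12, 6): 6² ≡ 36, rhs ≡ 26 → off.
(13, 5): 5² ≡ 25, rhs ≡ 0 → off.
(4, 18): 18² ≡ 28, rhs ≡ 28 → on.

1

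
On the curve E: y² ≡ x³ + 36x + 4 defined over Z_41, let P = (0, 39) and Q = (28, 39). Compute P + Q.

(0, 39) + (28, 39). λ = (39 - 39)/(28 - 0) ≡ 0/28 mod 41. 28⁻¹ ≡ 22 (mod 41), so λ ≡ 0.
  x = λ² - 0 - 28 = 0 - 28 ≡ 13; y = λ·(0 - 13) - 39 ≡ 2. → (13, 2)

(13, 2)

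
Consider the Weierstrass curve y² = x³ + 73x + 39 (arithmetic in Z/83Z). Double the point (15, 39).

(63, 37)

tangent at (15, 39): λ = (3·15² + 73)/(2·39) ≡ 1/78. 78⁻¹ ≡ 33 (mod 83), so λ ≡ 1·33 ≡ 33.
  x = λ² - 15 - 15 = 1089 - 30 ≡ 63; y = λ·(15 - 63) - 39 ≡ 37. → (63, 37)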